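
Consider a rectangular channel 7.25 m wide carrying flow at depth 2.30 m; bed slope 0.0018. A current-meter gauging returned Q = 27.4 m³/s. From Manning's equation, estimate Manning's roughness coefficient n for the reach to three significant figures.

A = b·y = 7.25 × 2.30 = 16.68 m²
P = b + 2y = 7.25 + 2×2.30 = 11.85 m
R = A/P = 16.68/11.85 = 1.407 m
n = (1/Q)·A·R^(2/3)·S^(1/2) = (1/27.4) × 16.68 × 1.256 × 0.04243 = 0.03242

0.0324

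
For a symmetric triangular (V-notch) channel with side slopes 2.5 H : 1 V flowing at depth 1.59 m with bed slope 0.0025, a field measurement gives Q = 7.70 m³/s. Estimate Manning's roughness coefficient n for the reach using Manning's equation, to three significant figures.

A = z·y² = 2.5×1.59² = 6.320 m²
P = 2y√(1+z²) = 2×1.59×√(1+2.5²) = 8.562 m
R = A/P = 6.320/8.562 = 0.7381 m
n = (1/Q)·A·R^(2/3)·S^(1/2) = (1/7.70) × 6.320 × 0.8168 × 0.05000 = 0.03352

0.0335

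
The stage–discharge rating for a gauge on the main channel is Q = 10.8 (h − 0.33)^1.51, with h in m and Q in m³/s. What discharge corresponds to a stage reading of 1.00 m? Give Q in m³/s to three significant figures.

Q = 10.8 × (1.00 − 0.33)^1.51 = 10.8 × 0.67^1.51 = 5.899 m³/s

5.90 m³/s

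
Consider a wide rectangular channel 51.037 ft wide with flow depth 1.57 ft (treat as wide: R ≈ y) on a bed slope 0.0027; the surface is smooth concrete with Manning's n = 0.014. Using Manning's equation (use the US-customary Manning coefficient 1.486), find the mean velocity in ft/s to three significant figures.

A = b·y = 51.037 × 1.57 = 80.13 ft²
Wide channel: R ≈ y = 1.57 ft
Q = (1.486/n)·A·R^(2/3)·S^(1/2) = (1.486/0.014) × 80.13 × 1.570^(2/3) × 0.0027^(1/2) = 597.0 ft³/s
V = Q/A = 597.0/80.13 = 7.450 ft/s

7.45 ft/s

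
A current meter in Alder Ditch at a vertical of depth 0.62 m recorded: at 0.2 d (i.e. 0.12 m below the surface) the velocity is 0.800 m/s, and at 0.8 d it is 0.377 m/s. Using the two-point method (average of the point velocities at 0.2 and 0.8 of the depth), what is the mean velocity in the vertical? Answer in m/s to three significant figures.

0.589 m/s

v̄ = (0.800 + 0.377) / 2 = 0.5885 m/s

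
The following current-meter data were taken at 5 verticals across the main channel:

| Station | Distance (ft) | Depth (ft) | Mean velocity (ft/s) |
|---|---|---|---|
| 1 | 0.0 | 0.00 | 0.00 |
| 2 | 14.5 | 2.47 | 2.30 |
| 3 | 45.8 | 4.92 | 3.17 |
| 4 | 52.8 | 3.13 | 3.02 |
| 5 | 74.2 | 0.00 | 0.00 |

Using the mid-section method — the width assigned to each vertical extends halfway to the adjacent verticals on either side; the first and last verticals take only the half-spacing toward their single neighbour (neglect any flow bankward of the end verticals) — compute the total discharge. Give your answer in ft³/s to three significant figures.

w_2 = (45.8 − 0.0)/2 = 22.9 ft; q_2 = 2.30 × 2.47 × 22.9 = 130.1 ft³/s
w_3 = (52.8 − 14.5)/2 = 19.15 ft; q_3 = 3.17 × 4.92 × 19.15 = 298.7 ft³/s
w_4 = (74.2 − 45.8)/2 = 14.2 ft; q_4 = 3.02 × 3.13 × 14.2 = 134.2 ft³/s
Stations 1, 5 contribute zero (depth or velocity is 0).
Q = Σ qᵢ = 563.0 ft³/s

563 ft³/s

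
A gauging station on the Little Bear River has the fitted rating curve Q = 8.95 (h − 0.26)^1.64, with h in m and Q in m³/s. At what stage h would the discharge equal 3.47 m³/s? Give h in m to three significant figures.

0.821 m

h − h₀ = (Q/C)^(1/b) = (3.47/8.95)^(1/1.64) = 0.5612 m
h = 0.26 + 0.5612 = 0.8212 m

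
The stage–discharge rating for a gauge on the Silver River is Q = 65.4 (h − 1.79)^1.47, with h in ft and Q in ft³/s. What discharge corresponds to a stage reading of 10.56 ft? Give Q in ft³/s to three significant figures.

1590 ft³/s

Q = 65.4 × (10.56 − 1.79)^1.47 = 65.4 × 8.77^1.47 = 1591 ft³/s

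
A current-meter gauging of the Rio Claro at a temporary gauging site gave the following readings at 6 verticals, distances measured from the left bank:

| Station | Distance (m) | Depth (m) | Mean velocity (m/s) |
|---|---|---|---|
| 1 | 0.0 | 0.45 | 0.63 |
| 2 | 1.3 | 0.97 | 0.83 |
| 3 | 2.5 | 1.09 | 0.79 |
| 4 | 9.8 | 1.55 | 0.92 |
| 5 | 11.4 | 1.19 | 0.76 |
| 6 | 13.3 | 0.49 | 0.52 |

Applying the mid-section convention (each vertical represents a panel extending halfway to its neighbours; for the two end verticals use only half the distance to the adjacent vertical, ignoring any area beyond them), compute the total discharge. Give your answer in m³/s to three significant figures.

13.0 m³/s

w_1 = (1.3 − 0.0)/2 = 0.65 m; q_1 = 0.63 × 0.45 × 0.65 = 0.1843 m³/s
w_2 = (2.5 − 0.0)/2 = 1.25 m; q_2 = 0.83 × 0.97 × 1.25 = 1.006 m³/s
w_3 = (9.8 − 1.3)/2 = 4.25 m; q_3 = 0.79 × 1.09 × 4.25 = 3.660 m³/s
w_4 = (11.4 − 2.5)/2 = 4.45 m; q_4 = 0.92 × 1.55 × 4.45 = 6.346 m³/s
w_5 = (13.3 − 9.8)/2 = 1.75 m; q_5 = 0.76 × 1.19 × 1.75 = 1.583 m³/s
w_6 = (13.3 − 11.4)/2 = 0.95 m; q_6 = 0.52 × 0.49 × 0.95 = 0.2421 m³/s
Q = Σ qᵢ = 13.02 m³/s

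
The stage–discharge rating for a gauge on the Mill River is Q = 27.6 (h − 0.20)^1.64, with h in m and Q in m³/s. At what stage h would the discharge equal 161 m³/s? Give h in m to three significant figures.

3.13 m

h − h₀ = (Q/C)^(1/b) = (161/27.6)^(1/1.64) = 2.931 m
h = 0.20 + 2.931 = 3.131 m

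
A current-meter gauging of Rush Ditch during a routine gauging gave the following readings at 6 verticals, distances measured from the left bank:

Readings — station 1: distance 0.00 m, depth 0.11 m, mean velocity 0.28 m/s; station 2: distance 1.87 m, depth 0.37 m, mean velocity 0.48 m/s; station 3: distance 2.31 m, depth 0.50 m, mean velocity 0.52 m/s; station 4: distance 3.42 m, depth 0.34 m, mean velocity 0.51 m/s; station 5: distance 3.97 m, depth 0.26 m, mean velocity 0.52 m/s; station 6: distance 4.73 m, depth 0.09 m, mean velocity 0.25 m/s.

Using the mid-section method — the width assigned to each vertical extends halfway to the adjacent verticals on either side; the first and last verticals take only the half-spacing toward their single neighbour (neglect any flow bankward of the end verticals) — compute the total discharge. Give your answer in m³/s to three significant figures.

0.676 m³/s

w_1 = (1.87 − 0.00)/2 = 0.935 m; q_1 = 0.28 × 0.11 × 0.935 = 0.02880 m³/s
w_2 = (2.31 − 0.00)/2 = 1.155 m; q_2 = 0.48 × 0.37 × 1.155 = 0.2051 m³/s
w_3 = (3.42 − 1.87)/2 = 0.775 m; q_3 = 0.52 × 0.50 × 0.775 = 0.2015 m³/s
w_4 = (3.97 − 2.31)/2 = 0.83 m; q_4 = 0.51 × 0.34 × 0.83 = 0.1439 m³/s
w_5 = (4.73 − 3.42)/2 = 0.655 m; q_5 = 0.52 × 0.26 × 0.655 = 0.08856 m³/s
w_6 = (4.73 − 3.97)/2 = 0.38 m; q_6 = 0.25 × 0.09 × 0.38 = 0.008550 m³/s
Q = Σ qᵢ = 0.6765 m³/s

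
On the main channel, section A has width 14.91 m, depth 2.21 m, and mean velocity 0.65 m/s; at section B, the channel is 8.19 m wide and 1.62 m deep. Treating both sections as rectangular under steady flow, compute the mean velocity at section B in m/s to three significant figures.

Q = A₁V₁ = (14.91×2.21) × 0.65 = 21.42 m³/s
A₂ = 8.19 × 1.62 = 13.27 m²
V₂ = Q/A₂ = 21.42/13.27 = 1.614 m/s

1.61 m/s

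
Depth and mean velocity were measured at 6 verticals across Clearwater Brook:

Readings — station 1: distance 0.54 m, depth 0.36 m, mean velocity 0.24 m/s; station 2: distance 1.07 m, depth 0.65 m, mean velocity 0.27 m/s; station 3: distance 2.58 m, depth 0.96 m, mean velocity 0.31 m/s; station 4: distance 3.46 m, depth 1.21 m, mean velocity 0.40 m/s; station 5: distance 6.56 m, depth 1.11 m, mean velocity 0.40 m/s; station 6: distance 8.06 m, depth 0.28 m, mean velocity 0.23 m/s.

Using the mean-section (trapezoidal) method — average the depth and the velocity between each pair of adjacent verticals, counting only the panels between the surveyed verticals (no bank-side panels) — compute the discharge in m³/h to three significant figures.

9100 m³/h

Panel 1-2: Δb = 0.53 m, d̄ = (0.36+0.65)/2 = 0.505, v̄ = (0.24+0.27)/2 = 0.255 → q = 0.53×0.505×0.255 = 0.06825 m³/s
Panel 2-3: Δb = 1.51 m, d̄ = (0.65+0.96)/2 = 0.805, v̄ = (0.27+0.31)/2 = 0.29 → q = 1.51×0.805×0.29 = 0.3525 m³/s
Panel 3-4: Δb = 0.88 m, d̄ = (0.96+1.21)/2 = 1.085, v̄ = (0.31+0.40)/2 = 0.355 → q = 0.88×1.085×0.355 = 0.3390 m³/s
Panel 4-5: Δb = 3.1 m, d̄ = (1.21+1.11)/2 = 1.16, v̄ = (0.40+0.40)/2 = 0.4 → q = 3.1×1.16×0.4 = 1.438 m³/s
Panel 5-6: Δb = 1.5 m, d̄ = (1.11+0.28)/2 = 0.695, v̄ = (0.40+0.23)/2 = 0.315 → q = 1.5×0.695×0.315 = 0.3284 m³/s
Q = Σ q = 2.527 m³/s
= 2.527 × 3600 = 9095 m³/h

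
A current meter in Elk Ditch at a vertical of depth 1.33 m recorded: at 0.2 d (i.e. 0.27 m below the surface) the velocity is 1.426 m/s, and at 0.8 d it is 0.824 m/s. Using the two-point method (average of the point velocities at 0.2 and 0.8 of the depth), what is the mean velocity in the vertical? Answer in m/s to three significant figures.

1.13 m/s

v̄ = (1.426 + 0.824) / 2 = 1.125 m/s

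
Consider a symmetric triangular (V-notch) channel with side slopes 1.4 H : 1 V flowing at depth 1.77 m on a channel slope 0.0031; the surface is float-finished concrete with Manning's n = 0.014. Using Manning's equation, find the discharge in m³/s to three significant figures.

A = z·y² = 1.4×1.77² = 4.386 m²
P = 2y√(1+z²) = 2×1.77×√(1+1.4²) = 6.090 m
R = A/P = 4.386/6.090 = 0.7202 m
Q = (1/n)·A·R^(2/3)·S^(1/2) = (1/0.014) × 4.386 × 0.7202^(2/3) × 0.0031^(1/2) = 14.01 m³/s

14.0 m³/s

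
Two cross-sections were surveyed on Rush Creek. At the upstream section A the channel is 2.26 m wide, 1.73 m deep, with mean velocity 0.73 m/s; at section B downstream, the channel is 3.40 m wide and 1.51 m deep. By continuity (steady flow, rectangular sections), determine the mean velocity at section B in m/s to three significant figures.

0.556 m/s

Q = A₁V₁ = (2.26×1.73) × 0.73 = 2.854 m³/s
A₂ = 3.40 × 1.51 = 5.134 m²
V₂ = Q/A₂ = 2.854/5.134 = 0.5559 m/s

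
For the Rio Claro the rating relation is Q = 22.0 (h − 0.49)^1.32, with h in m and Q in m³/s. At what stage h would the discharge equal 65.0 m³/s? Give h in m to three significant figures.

h − h₀ = (Q/C)^(1/b) = (65.0/22.0)^(1/1.32) = 2.272 m
h = 0.49 + 2.272 = 2.762 m

2.76 m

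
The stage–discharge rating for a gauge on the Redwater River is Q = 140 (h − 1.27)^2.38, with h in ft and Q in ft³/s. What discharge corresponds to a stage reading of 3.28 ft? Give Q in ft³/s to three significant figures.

737 ft³/s

Q = 140 × (3.28 − 1.27)^2.38 = 140 × 2.01^2.38 = 737.5 ft³/s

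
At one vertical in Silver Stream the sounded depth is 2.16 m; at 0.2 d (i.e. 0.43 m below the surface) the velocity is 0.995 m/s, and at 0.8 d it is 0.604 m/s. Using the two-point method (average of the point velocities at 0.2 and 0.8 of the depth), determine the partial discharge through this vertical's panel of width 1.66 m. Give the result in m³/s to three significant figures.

v̄ = (0.995 + 0.604) / 2 = 0.7995 m/s
q = v̄ × d × w = 0.7995 × 2.16 × 1.66 = 2.867 m³/s

2.87 m³/s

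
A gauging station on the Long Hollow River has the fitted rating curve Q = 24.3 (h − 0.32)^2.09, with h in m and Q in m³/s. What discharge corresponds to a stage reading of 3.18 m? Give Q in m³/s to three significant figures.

218 m³/s

Q = 24.3 × (3.18 − 0.32)^2.09 = 24.3 × 2.86^2.09 = 218.5 m³/s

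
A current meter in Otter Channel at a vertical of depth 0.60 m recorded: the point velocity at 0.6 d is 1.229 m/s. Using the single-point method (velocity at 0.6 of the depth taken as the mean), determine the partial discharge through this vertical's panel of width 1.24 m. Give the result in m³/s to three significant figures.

v̄ = v₀.₆ = 1.229 m/s
q = v̄ × d × w = 1.229 × 0.60 × 1.24 = 0.9144 m³/s

0.914 m³/s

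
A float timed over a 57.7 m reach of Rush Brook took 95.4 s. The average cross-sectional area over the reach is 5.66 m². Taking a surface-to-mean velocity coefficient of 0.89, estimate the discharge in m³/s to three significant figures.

v_surface = L / t̄ = 57.7 / 95.4 = 0.6048 m/s
v_mean = 0.89 × 0.6048 = 0.5383 m/s
Q = A × v_mean = 5.66 × 0.5383 = 3.047 m³/s

3.05 m³/s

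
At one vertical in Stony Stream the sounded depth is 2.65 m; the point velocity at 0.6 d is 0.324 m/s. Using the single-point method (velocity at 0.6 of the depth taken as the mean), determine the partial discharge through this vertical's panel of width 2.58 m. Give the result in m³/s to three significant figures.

v̄ = v₀.₆ = 0.324 m/s
q = v̄ × d × w = 0.3240 × 2.65 × 2.58 = 2.215 m³/s

2.22 m³/s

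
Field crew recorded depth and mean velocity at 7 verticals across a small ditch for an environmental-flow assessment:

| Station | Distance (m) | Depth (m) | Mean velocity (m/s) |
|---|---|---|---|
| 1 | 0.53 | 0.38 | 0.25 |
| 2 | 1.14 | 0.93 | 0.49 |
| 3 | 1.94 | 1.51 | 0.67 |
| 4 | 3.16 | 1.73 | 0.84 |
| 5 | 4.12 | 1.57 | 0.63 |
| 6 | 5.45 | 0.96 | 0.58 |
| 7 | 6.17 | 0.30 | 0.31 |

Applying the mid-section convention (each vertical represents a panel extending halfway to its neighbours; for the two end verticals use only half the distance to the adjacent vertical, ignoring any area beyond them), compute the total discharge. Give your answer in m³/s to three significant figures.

w_1 = (1.14 − 0.53)/2 = 0.305 m; q_1 = 0.25 × 0.38 × 0.305 = 0.02898 m³/s
w_2 = (1.94 − 0.53)/2 = 0.705 m; q_2 = 0.49 × 0.93 × 0.705 = 0.3213 m³/s
w_3 = (3.16 − 1.14)/2 = 1.01 m; q_3 = 0.67 × 1.51 × 1.01 = 1.022 m³/s
w_4 = (4.12 − 1.94)/2 = 1.09 m; q_4 = 0.84 × 1.73 × 1.09 = 1.584 m³/s
w_5 = (5.45 − 3.16)/2 = 1.145 m; q_5 = 0.63 × 1.57 × 1.145 = 1.133 m³/s
w_6 = (6.17 − 4.12)/2 = 1.025 m; q_6 = 0.58 × 0.96 × 1.025 = 0.5707 m³/s
w_7 = (6.17 − 5.45)/2 = 0.36 m; q_7 = 0.31 × 0.30 × 0.36 = 0.03348 m³/s
Q = Σ qᵢ = 4.693 m³/s

4.69 m³/s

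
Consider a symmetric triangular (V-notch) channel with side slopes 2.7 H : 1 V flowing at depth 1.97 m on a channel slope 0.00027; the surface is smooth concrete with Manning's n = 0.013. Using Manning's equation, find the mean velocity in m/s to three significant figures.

1.20 m/s

A = z·y² = 2.7×1.97² = 10.48 m²
P = 2y√(1+z²) = 2×1.97×√(1+2.7²) = 11.34 m
R = A/P = 10.48/11.34 = 0.9237 m
Q = (1/n)·A·R^(2/3)·S^(1/2) = (1/0.013) × 10.48 × 0.9237^(2/3) × 0.00027^(1/2) = 12.56 m³/s
V = Q/A = 12.56/10.48 = 1.199 m/s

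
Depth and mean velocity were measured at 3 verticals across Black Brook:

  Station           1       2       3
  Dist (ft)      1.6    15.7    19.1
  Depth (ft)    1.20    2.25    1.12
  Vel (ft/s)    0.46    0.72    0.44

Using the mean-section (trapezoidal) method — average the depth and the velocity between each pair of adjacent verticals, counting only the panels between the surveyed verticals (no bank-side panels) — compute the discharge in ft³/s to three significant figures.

17.7 ft³/s

Panel 1-2: Δb = 14.1 ft, d̄ = (1.20+2.25)/2 = 1.725, v̄ = (0.46+0.72)/2 = 0.59 → q = 14.1×1.725×0.59 = 14.35 ft³/s
Panel 2-3: Δb = 3.4 ft, d̄ = (2.25+1.12)/2 = 1.685, v̄ = (0.72+0.44)/2 = 0.58 → q = 3.4×1.685×0.58 = 3.323 ft³/s
Q = Σ q = 17.67 ft³/s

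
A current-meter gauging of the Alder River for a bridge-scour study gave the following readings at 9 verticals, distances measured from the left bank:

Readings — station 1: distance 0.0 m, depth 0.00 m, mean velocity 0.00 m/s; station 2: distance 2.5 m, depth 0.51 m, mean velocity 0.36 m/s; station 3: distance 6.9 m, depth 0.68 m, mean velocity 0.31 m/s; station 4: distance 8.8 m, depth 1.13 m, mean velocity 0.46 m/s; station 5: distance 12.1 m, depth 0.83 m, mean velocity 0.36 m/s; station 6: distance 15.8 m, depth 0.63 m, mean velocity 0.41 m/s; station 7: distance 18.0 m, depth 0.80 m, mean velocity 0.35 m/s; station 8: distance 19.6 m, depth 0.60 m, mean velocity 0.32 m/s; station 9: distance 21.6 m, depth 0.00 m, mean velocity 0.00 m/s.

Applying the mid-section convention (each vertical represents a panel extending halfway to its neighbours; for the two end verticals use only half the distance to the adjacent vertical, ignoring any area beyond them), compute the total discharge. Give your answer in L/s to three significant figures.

5330 L/s

w_2 = (6.9 − 0.0)/2 = 3.45 m; q_2 = 0.36 × 0.51 × 3.45 = 0.6334 m³/s
w_3 = (8.8 − 2.5)/2 = 3.15 m; q_3 = 0.31 × 0.68 × 3.15 = 0.6640 m³/s
w_4 = (12.1 − 6.9)/2 = 2.6 m; q_4 = 0.46 × 1.13 × 2.6 = 1.351 m³/s
w_5 = (15.8 − 8.8)/2 = 3.5 m; q_5 = 0.36 × 0.83 × 3.5 = 1.046 m³/s
w_6 = (18.0 − 12.1)/2 = 2.95 m; q_6 = 0.41 × 0.63 × 2.95 = 0.7620 m³/s
w_7 = (19.6 − 15.8)/2 = 1.9 m; q_7 = 0.35 × 0.80 × 1.9 = 0.5320 m³/s
w_8 = (21.6 − 18.0)/2 = 1.8 m; q_8 = 0.32 × 0.60 × 1.8 = 0.3456 m³/s
Stations 1, 9 contribute zero (depth or velocity is 0).
Q = Σ qᵢ = 5.334 m³/s
= 5.334 × 1000 = 5334 L/s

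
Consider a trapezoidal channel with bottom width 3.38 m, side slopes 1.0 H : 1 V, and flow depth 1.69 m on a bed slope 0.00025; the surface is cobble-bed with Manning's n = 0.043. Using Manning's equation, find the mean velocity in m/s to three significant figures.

A = (b + z·y)·y = (3.38 + 1.0×1.69)×1.69 = 8.568 m²
P = b + 2y√(1+z²) = 3.38 + 2×1.69×√(1+1.0²) = 8.160 m
R = A/P = 8.568/8.160 = 1.050 m
Q = (1/n)·A·R^(2/3)·S^(1/2) = (1/0.043) × 8.568 × 1.050^(2/3) × 0.00025^(1/2) = 3.255 m³/s
V = Q/A = 3.255/8.568 = 0.3799 m/s

0.380 m/s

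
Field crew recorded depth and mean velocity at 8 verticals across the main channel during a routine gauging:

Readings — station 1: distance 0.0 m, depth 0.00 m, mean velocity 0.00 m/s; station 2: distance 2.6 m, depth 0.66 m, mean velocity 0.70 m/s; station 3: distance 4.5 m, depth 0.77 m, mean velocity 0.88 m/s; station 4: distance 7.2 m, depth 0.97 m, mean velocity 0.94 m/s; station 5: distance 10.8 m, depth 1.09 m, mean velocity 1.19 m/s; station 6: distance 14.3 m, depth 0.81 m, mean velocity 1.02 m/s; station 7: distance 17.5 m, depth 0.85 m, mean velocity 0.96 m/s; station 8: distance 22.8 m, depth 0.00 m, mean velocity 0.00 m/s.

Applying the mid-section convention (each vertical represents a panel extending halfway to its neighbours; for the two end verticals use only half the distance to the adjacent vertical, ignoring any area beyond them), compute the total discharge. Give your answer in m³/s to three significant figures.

w_2 = (4.5 − 0.0)/2 = 2.25 m; q_2 = 0.70 × 0.66 × 2.25 = 1.040 m³/s
w_3 = (7.2 − 2.6)/2 = 2.3 m; q_3 = 0.88 × 0.77 × 2.3 = 1.558 m³/s
w_4 = (10.8 − 4.5)/2 = 3.15 m; q_4 = 0.94 × 0.97 × 3.15 = 2.872 m³/s
w_5 = (14.3 − 7.2)/2 = 3.55 m; q_5 = 1.19 × 1.09 × 3.55 = 4.605 m³/s
w_6 = (17.5 − 10.8)/2 = 3.35 m; q_6 = 1.02 × 0.81 × 3.35 = 2.768 m³/s
w_7 = (22.8 − 14.3)/2 = 4.25 m; q_7 = 0.96 × 0.85 × 4.25 = 3.468 m³/s
Stations 1, 8 contribute zero (depth or velocity is 0).
Q = Σ qᵢ = 16.31 m³/s

16.3 m³/s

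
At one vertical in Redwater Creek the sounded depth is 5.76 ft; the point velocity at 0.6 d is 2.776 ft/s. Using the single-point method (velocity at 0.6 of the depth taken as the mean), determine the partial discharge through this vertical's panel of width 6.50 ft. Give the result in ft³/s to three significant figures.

v̄ = v₀.₆ = 2.776 ft/s
q = v̄ × d × w = 2.776 × 5.76 × 6.50 = 103.9 ft³/s

104 ft³/s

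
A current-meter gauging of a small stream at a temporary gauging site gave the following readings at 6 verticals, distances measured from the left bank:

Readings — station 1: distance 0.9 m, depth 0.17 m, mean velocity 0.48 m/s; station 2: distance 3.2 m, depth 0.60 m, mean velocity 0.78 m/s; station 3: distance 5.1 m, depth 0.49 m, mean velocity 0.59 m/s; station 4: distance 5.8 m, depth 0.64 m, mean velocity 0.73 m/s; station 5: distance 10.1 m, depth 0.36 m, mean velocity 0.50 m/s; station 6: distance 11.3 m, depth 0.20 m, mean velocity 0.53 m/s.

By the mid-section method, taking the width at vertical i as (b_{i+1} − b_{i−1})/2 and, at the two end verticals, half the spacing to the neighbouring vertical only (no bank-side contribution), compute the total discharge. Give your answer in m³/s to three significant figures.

w_1 = (3.2 − 0.9)/2 = 1.15 m; q_1 = 0.48 × 0.17 × 1.15 = 0.09384 m³/s
w_2 = (5.1 − 0.9)/2 = 2.1 m; q_2 = 0.78 × 0.60 × 2.1 = 0.9828 m³/s
w_3 = (5.8 − 3.2)/2 = 1.3 m; q_3 = 0.59 × 0.49 × 1.3 = 0.3758 m³/s
w_4 = (10.1 − 5.1)/2 = 2.5 m; q_4 = 0.73 × 0.64 × 2.5 = 1.168 m³/s
w_5 = (11.3 − 5.8)/2 = 2.75 m; q_5 = 0.50 × 0.36 × 2.75 = 0.4950 m³/s
w_6 = (11.3 − 10.1)/2 = 0.6 m; q_6 = 0.53 × 0.20 × 0.6 = 0.06360 m³/s
Q = Σ qᵢ = 3.179 m³/s

3.18 m³/s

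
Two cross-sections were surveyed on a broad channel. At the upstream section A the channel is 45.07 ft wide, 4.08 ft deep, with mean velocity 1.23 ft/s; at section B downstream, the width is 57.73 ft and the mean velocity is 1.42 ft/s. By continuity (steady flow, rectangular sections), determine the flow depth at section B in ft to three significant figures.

2.76 ft

Q = A₁V₁ = (45.07×4.08) × 1.23 = 226.2 ft³/s
d₂ = Q/(b₂ V₂) = 226.2/(57.73×1.42) = 2.759 ft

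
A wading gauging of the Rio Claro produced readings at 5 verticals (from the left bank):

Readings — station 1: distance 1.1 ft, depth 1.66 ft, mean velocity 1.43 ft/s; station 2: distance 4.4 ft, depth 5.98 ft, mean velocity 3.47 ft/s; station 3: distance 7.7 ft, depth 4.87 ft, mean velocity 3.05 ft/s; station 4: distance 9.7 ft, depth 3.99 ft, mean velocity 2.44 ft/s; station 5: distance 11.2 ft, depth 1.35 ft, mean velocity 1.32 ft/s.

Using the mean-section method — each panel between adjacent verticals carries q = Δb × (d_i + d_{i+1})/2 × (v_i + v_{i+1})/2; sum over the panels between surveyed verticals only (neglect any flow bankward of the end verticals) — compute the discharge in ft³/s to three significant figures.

121 ft³/s

Panel 1-2: Δb = 3.3 ft, d̄ = (1.66+5.98)/2 = 3.82, v̄ = (1.43+3.47)/2 = 2.45 → q = 3.3×3.82×2.45 = 30.88 ft³/s
Panel 2-3: Δb = 3.3 ft, d̄ = (5.98+4.87)/2 = 5.425, v̄ = (3.47+3.05)/2 = 3.26 → q = 3.3×5.425×3.26 = 58.36 ft³/s
Panel 3-4: Δb = 2 ft, d̄ = (4.87+3.99)/2 = 4.43, v̄ = (3.05+2.44)/2 = 2.745 → q = 2×4.43×2.745 = 24.32 ft³/s
Panel 4-5: Δb = 1.5 ft, d̄ = (3.99+1.35)/2 = 2.67, v̄ = (2.44+1.32)/2 = 1.88 → q = 1.5×2.67×1.88 = 7.529 ft³/s
Q = Σ q = 121.1 ft³/s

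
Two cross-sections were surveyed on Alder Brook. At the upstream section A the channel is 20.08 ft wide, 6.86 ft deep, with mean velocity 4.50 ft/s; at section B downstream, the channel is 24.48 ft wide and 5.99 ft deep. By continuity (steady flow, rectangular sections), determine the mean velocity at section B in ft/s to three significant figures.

Q = A₁V₁ = (20.08×6.86) × 4.50 = 619.9 ft³/s
A₂ = 24.48 × 5.99 = 146.6 ft²
V₂ = Q/A₂ = 619.9/146.6 = 4.227 ft/s

4.23 ft/s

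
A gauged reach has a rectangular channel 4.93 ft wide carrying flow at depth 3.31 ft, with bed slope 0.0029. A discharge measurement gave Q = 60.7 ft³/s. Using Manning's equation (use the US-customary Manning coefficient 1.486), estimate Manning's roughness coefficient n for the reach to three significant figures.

0.0271

A = b·y = 4.93 × 3.31 = 16.32 ft²
P = b + 2y = 4.93 + 2×3.31 = 11.55 ft
R = A/P = 16.32/11.55 = 1.413 ft
n = (1.486/Q)·A·R^(2/3)·S^(1/2) = (1.486/60.7) × 16.32 × 1.259 × 0.05385 = 0.02709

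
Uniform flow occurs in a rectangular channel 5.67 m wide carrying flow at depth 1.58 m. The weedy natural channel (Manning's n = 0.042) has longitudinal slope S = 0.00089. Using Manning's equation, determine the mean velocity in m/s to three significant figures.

0.717 m/s

A = b·y = 5.67 × 1.58 = 8.959 m²
P = b + 2y = 5.67 + 2×1.58 = 8.830 m
R = A/P = 8.959/8.830 = 1.015 m
Q = (1/n)·A·R^(2/3)·S^(1/2) = (1/0.042) × 8.959 × 1.015^(2/3) × 0.00089^(1/2) = 6.425 m³/s
V = Q/A = 6.425/8.959 = 0.7172 m/s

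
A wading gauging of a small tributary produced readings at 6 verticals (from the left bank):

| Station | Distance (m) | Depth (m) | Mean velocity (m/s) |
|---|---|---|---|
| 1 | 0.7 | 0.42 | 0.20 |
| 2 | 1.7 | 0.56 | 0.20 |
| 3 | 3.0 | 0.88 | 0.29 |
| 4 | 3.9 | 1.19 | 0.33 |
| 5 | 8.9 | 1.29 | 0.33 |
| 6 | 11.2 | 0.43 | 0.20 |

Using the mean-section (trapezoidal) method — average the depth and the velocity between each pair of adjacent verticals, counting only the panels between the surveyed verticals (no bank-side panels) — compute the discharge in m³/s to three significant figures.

Panel 1-2: Δb = 1 m, d̄ = (0.42+0.56)/2 = 0.49, v̄ = (0.20+0.20)/2 = 0.2 → q = 1×0.49×0.2 = 0.09800 m³/s
Panel 2-3: Δb = 1.3 m, d̄ = (0.56+0.88)/2 = 0.72, v̄ = (0.20+0.29)/2 = 0.245 → q = 1.3×0.72×0.245 = 0.2293 m³/s
Panel 3-4: Δb = 0.9 m, d̄ = (0.88+1.19)/2 = 1.035, v̄ = (0.29+0.33)/2 = 0.31 → q = 0.9×1.035×0.31 = 0.2888 m³/s
Panel 4-5: Δb = 5 m, d̄ = (1.19+1.29)/2 = 1.24, v̄ = (0.33+0.33)/2 = 0.33 → q = 5×1.24×0.33 = 2.046 m³/s
Panel 5-6: Δb = 2.3 m, d̄ = (1.29+0.43)/2 = 0.86, v̄ = (0.33+0.20)/2 = 0.265 → q = 2.3×0.86×0.265 = 0.5242 m³/s
Q = Σ q = 3.186 m³/s

3.19 m³/s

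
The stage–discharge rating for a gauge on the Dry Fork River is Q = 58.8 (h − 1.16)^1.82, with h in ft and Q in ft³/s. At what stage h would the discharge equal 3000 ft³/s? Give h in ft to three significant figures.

9.84 ft

h − h₀ = (Q/C)^(1/b) = (3000/58.8)^(1/1.82) = 8.676 ft
h = 1.16 + 8.676 = 9.836 ft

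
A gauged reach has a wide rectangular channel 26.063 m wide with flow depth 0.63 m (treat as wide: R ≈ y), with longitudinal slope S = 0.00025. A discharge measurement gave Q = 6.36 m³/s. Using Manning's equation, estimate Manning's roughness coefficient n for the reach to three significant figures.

A = b·y = 26.063 × 0.63 = 16.42 m²
Wide channel: R ≈ y = 0.63 m
n = (1/Q)·A·R^(2/3)·S^(1/2) = (1/6.36) × 16.42 × 0.7349 × 0.01581 = 0.03000

0.0300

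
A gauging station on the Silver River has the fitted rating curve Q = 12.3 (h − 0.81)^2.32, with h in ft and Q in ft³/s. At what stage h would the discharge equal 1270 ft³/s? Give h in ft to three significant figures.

h − h₀ = (Q/C)^(1/b) = (1270/12.3)^(1/2.32) = 7.380 ft
h = 0.81 + 7.380 = 8.190 ft

8.19 ft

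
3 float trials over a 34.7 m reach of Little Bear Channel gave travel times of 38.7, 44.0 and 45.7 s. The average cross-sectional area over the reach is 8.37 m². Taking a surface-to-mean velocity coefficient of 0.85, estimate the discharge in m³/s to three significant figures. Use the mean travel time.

5.77 m³/s

t̄ = (38.7 + 44.0 + 45.7) / 3 = 42.8 s
v_surface = L / t̄ = 34.7 / 42.8 = 0.8107 m/s
v_mean = 0.85 × 0.8107 = 0.6891 m/s
Q = A × v_mean = 8.37 × 0.6891 = 5.768 m³/s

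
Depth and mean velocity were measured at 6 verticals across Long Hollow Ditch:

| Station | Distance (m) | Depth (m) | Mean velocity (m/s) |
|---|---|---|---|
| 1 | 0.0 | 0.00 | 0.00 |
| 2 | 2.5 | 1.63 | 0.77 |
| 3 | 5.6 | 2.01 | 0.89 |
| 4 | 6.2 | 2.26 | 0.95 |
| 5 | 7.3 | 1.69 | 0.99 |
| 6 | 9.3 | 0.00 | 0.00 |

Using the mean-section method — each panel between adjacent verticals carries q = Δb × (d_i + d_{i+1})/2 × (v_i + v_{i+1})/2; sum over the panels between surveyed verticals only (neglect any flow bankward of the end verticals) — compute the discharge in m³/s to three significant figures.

Panel 1-2: Δb = 2.5 m, d̄ = (0.00+1.63)/2 = 0.815, v̄ = (0.00+0.77)/2 = 0.385 → q = 2.5×0.815×0.385 = 0.7844 m³/s
Panel 2-3: Δb = 3.1 m, d̄ = (1.63+2.01)/2 = 1.82, v̄ = (0.77+0.89)/2 = 0.83 → q = 3.1×1.82×0.83 = 4.683 m³/s
Panel 3-4: Δb = 0.6 m, d̄ = (2.01+2.26)/2 = 2.135, v̄ = (0.89+0.95)/2 = 0.92 → q = 0.6×2.135×0.92 = 1.179 m³/s
Panel 4-5: Δb = 1.1 m, d̄ = (2.26+1.69)/2 = 1.975, v̄ = (0.95+0.99)/2 = 0.97 → q = 1.1×1.975×0.97 = 2.107 m³/s
Panel 5-6: Δb = 2 m, d̄ = (1.69+0.00)/2 = 0.845, v̄ = (0.99+0.00)/2 = 0.495 → q = 2×0.845×0.495 = 0.8366 m³/s
Q = Σ q = 9.590 m³/s

9.59 m³/s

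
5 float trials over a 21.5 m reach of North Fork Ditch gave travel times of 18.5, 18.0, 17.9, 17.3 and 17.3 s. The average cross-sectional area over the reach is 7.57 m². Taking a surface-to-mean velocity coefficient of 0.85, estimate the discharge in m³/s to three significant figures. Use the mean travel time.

t̄ = (18.5 + 18.0 + 17.9 + 17.3 + 17.3) / 5 = 17.8 s
v_surface = L / t̄ = 21.5 / 17.8 = 1.208 m/s
v_mean = 0.85 × 1.208 = 1.027 m/s
Q = A × v_mean = 7.57 × 1.027 = 7.772 m³/s

7.77 m³/s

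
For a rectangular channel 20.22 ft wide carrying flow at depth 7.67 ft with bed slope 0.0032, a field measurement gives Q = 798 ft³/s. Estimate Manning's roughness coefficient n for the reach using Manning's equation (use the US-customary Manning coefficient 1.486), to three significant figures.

A = b·y = 20.22 × 7.67 = 155.1 ft²
P = b + 2y = 20.22 + 2×7.67 = 35.56 ft
R = A/P = 155.1/35.56 = 4.361 ft
n = (1.486/Q)·A·R^(2/3)·S^(1/2) = (1.486/798) × 155.1 × 2.669 × 0.05657 = 0.04361

0.0436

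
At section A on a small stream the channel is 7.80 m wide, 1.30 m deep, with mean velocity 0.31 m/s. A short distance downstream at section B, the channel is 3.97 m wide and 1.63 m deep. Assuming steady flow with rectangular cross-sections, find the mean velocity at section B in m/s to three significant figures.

Q = A₁V₁ = (7.80×1.30) × 0.31 = 3.143 m³/s
A₂ = 3.97 × 1.63 = 6.471 m²
V₂ = Q/A₂ = 3.143/6.471 = 0.4858 m/s

0.486 m/s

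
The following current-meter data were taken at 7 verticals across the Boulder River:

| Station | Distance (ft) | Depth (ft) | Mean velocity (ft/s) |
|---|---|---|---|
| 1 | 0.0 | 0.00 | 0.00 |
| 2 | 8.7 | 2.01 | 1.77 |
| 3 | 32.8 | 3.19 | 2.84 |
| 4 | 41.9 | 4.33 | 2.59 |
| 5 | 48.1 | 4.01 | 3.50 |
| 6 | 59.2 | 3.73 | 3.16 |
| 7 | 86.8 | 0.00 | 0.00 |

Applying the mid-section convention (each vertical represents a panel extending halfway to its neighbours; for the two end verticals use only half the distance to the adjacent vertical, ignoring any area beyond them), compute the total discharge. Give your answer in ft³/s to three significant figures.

w_2 = (32.8 − 0.0)/2 = 16.4 ft; q_2 = 1.77 × 2.01 × 16.4 = 58.35 ft³/s
w_3 = (41.9 − 8.7)/2 = 16.6 ft; q_3 = 2.84 × 3.19 × 16.6 = 150.4 ft³/s
w_4 = (48.1 − 32.8)/2 = 7.65 ft; q_4 = 2.59 × 4.33 × 7.65 = 85.79 ft³/s
w_5 = (59.2 − 41.9)/2 = 8.65 ft; q_5 = 3.50 × 4.01 × 8.65 = 121.4 ft³/s
w_6 = (86.8 − 48.1)/2 = 19.35 ft; q_6 = 3.16 × 3.73 × 19.35 = 228.1 ft³/s
Stations 1, 7 contribute zero (depth or velocity is 0).
Q = Σ qᵢ = 644.0 ft³/s

644 ft³/s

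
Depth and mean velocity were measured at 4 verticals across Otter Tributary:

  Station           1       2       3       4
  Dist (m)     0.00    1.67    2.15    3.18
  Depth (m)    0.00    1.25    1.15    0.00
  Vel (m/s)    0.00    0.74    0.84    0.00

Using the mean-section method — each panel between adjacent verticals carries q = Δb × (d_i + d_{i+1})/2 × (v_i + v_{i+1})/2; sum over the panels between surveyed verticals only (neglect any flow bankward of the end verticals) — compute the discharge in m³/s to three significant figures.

Panel 1-2: Δb = 1.67 m, d̄ = (0.00+1.25)/2 = 0.625, v̄ = (0.00+0.74)/2 = 0.37 → q = 1.67×0.625×0.37 = 0.3862 m³/s
Panel 2-3: Δb = 0.48 m, d̄ = (1.25+1.15)/2 = 1.2, v̄ = (0.74+0.84)/2 = 0.79 → q = 0.48×1.2×0.79 = 0.4550 m³/s
Panel 3-4: Δb = 1.03 m, d̄ = (1.15+0.00)/2 = 0.575, v̄ = (0.84+0.00)/2 = 0.42 → q = 1.03×0.575×0.42 = 0.2487 m³/s
Q = Σ q = 1.090 m³/s

1.09 m³/s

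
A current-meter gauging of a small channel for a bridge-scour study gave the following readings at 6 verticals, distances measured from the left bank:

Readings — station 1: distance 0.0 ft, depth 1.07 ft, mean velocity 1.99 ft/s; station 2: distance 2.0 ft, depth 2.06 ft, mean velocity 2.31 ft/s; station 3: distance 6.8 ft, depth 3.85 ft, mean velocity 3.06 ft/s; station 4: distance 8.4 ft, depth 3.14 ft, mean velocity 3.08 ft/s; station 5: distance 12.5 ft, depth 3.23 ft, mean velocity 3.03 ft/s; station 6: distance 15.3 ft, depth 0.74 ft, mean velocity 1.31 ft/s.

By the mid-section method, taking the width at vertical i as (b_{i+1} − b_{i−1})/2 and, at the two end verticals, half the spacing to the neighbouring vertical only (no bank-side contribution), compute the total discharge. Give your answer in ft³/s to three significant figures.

119 ft³/s

w_1 = (2.0 − 0.0)/2 = 1 ft; q_1 = 1.99 × 1.07 × 1 = 2.129 ft³/s
w_2 = (6.8 − 0.0)/2 = 3.4 ft; q_2 = 2.31 × 2.06 × 3.4 = 16.18 ft³/s
w_3 = (8.4 − 2.0)/2 = 3.2 ft; q_3 = 3.06 × 3.85 × 3.2 = 37.70 ft³/s
w_4 = (12.5 − 6.8)/2 = 2.85 ft; q_4 = 3.08 × 3.14 × 2.85 = 27.56 ft³/s
w_5 = (15.3 − 8.4)/2 = 3.45 ft; q_5 = 3.03 × 3.23 × 3.45 = 33.76 ft³/s
w_6 = (15.3 − 12.5)/2 = 1.4 ft; q_6 = 1.31 × 0.74 × 1.4 = 1.357 ft³/s
Q = Σ qᵢ = 118.7 ft³/s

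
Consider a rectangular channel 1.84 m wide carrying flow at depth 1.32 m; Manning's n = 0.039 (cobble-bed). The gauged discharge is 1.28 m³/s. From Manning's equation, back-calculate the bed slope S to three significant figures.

0.000956

A = b·y = 1.84 × 1.32 = 2.429 m²
P = b + 2y = 1.84 + 2×1.32 = 4.480 m
R = A/P = 2.429/4.480 = 0.5421 m
S = (Q·n / (1·A·R^(2/3)))² = (1.28×0.039 / (1×2.429×0.6649))² = 0.0009556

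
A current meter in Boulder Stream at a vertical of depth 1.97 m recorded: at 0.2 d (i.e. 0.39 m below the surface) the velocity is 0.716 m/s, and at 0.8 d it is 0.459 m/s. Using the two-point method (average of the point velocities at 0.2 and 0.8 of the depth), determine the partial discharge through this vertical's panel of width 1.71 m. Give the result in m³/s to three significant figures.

v̄ = (0.716 + 0.459) / 2 = 0.5875 m/s
q = v̄ × d × w = 0.5875 × 1.97 × 1.71 = 1.979 m³/s

1.98 m³/s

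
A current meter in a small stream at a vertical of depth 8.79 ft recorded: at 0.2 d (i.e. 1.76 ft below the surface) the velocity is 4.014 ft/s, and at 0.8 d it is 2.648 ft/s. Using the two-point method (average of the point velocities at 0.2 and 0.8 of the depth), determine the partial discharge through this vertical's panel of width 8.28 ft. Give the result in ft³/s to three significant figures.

v̄ = (4.014 + 2.648) / 2 = 3.331 ft/s
q = v̄ × d × w = 3.331 × 8.79 × 8.28 = 242.4 ft³/s

242 ft³/s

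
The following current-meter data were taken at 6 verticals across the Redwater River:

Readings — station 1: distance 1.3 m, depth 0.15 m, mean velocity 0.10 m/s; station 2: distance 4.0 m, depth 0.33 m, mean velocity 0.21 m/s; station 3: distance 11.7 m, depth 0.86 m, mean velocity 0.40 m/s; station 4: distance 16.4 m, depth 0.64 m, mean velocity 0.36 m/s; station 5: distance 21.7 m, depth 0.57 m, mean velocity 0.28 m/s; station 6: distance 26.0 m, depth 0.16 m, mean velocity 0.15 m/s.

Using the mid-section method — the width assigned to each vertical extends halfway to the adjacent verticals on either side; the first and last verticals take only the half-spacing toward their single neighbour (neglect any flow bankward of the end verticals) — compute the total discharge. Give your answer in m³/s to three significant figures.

4.48 m³/s

w_1 = (4.0 − 1.3)/2 = 1.35 m; q_1 = 0.10 × 0.15 × 1.35 = 0.02025 m³/s
w_2 = (11.7 − 1.3)/2 = 5.2 m; q_2 = 0.21 × 0.33 × 5.2 = 0.3604 m³/s
w_3 = (16.4 − 4.0)/2 = 6.2 m; q_3 = 0.40 × 0.86 × 6.2 = 2.133 m³/s
w_4 = (21.7 − 11.7)/2 = 5 m; q_4 = 0.36 × 0.64 × 5 = 1.152 m³/s
w_5 = (26.0 − 16.4)/2 = 4.8 m; q_5 = 0.28 × 0.57 × 4.8 = 0.7661 m³/s
w_6 = (26.0 − 21.7)/2 = 2.15 m; q_6 = 0.15 × 0.16 × 2.15 = 0.05160 m³/s
Q = Σ qᵢ = 4.483 m³/s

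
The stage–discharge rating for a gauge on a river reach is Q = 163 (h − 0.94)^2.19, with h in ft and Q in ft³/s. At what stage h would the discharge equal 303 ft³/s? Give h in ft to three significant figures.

2.27 ft

h − h₀ = (Q/C)^(1/b) = (303/163)^(1/2.19) = 1.327 ft
h = 0.94 + 1.327 = 2.267 ft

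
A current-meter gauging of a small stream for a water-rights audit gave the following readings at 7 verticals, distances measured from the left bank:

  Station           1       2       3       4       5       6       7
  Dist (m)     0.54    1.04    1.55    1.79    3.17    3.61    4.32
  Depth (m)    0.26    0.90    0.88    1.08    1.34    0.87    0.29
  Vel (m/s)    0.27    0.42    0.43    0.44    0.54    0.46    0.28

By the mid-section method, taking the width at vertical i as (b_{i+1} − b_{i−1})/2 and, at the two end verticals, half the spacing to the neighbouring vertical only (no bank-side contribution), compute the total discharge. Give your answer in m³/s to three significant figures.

w_1 = (1.04 − 0.54)/2 = 0.25 m; q_1 = 0.27 × 0.26 × 0.25 = 0.01755 m³/s
w_2 = (1.55 − 0.54)/2 = 0.505 m; q_2 = 0.42 × 0.90 × 0.505 = 0.1909 m³/s
w_3 = (1.79 − 1.04)/2 = 0.375 m; q_3 = 0.43 × 0.88 × 0.375 = 0.1419 m³/s
w_4 = (3.17 − 1.55)/2 = 0.81 m; q_4 = 0.44 × 1.08 × 0.81 = 0.3849 m³/s
w_5 = (3.61 − 1.79)/2 = 0.91 m; q_5 = 0.54 × 1.34 × 0.91 = 0.6585 m³/s
w_6 = (4.32 − 3.17)/2 = 0.575 m; q_6 = 0.46 × 0.87 × 0.575 = 0.2301 m³/s
w_7 = (4.32 − 3.61)/2 = 0.355 m; q_7 = 0.28 × 0.29 × 0.355 = 0.02883 m³/s
Q = Σ qᵢ = 1.653 m³/s

1.65 m³/s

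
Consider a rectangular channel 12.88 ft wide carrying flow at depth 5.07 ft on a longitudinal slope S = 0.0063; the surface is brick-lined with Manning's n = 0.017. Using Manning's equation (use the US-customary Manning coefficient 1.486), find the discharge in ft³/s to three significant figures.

A = b·y = 12.88 × 5.07 = 65.30 ft²
P = b + 2y = 12.88 + 2×5.07 = 23.02 ft
R = A/P = 65.30/23.02 = 2.837 ft
Q = (1.486/n)·A·R^(2/3)·S^(1/2) = (1.486/0.017) × 65.30 × 2.837^(2/3) × 0.0063^(1/2) = 907.9 ft³/s

908 ft³/s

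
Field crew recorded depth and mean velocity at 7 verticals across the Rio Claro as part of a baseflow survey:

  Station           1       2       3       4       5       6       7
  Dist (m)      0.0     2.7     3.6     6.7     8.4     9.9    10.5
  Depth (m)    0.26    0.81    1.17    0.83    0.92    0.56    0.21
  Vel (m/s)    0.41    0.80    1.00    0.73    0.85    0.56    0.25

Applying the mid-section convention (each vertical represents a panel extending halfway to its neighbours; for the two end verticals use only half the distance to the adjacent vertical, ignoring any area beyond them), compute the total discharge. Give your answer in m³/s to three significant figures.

w_1 = (2.7 − 0.0)/2 = 1.35 m; q_1 = 0.41 × 0.26 × 1.35 = 0.1439 m³/s
w_2 = (3.6 − 0.0)/2 = 1.8 m; q_2 = 0.80 × 0.81 × 1.8 = 1.166 m³/s
w_3 = (6.7 − 2.7)/2 = 2 m; q_3 = 1.00 × 1.17 × 2 = 2.340 m³/s
w_4 = (8.4 − 3.6)/2 = 2.4 m; q_4 = 0.73 × 0.83 × 2.4 = 1.454 m³/s
w_5 = (9.9 − 6.7)/2 = 1.6 m; q_5 = 0.85 × 0.92 × 1.6 = 1.251 m³/s
w_6 = (10.5 − 8.4)/2 = 1.05 m; q_6 = 0.56 × 0.56 × 1.05 = 0.3293 m³/s
w_7 = (10.5 − 9.9)/2 = 0.3 m; q_7 = 0.25 × 0.21 × 0.3 = 0.01575 m³/s
Q = Σ qᵢ = 6.701 m³/s

6.70 m³/s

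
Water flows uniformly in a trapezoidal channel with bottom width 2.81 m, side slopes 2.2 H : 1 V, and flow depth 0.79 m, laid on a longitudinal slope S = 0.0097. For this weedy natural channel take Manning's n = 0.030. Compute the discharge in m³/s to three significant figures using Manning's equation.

A = (b + z·y)·y = (2.81 + 2.2×0.79)×0.79 = 3.593 m²
P = b + 2y√(1+z²) = 2.81 + 2×0.79×√(1+2.2²) = 6.628 m
R = A/P = 3.593/6.628 = 0.5421 m
Q = (1/n)·A·R^(2/3)·S^(1/2) = (1/0.030) × 3.593 × 0.5421^(2/3) × 0.0097^(1/2) = 7.842 m³/s

7.84 m³/s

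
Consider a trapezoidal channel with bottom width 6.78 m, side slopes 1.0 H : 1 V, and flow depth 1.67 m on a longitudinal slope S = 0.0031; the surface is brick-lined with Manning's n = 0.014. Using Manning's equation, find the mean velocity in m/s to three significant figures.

A = (b + z·y)·y = (6.78 + 1.0×1.67)×1.67 = 14.11 m²
P = b + 2y√(1+z²) = 6.78 + 2×1.67×√(1+1.0²) = 11.50 m
R = A/P = 14.11/11.50 = 1.227 m
Q = (1/n)·A·R^(2/3)·S^(1/2) = (1/0.014) × 14.11 × 1.227^(2/3) × 0.0031^(1/2) = 64.31 m³/s
V = Q/A = 64.31/14.11 = 4.557 m/s

4.56 m/s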